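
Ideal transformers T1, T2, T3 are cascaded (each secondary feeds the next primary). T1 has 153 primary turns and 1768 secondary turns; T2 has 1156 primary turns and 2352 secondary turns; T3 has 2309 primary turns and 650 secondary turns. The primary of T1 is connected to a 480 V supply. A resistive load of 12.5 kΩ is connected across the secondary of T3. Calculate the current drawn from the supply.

I_supply ≈ 1.68 A

Secondary of T1: V = 480.00 × 1768/153 = 5546.7 V.
Secondary of T2: V = 5546.7 × 2352/1156 = 11285 V.
Secondary of T3: V = 11285 × 650/2309 = 3176.9 V.
I_load = 3176.9/12500 = 0.25415 A, so P_out = 3176.9 × 0.25415 = 807.41 W.
All ideal ⇒ P_in = P_out, so I_supply = 807.41/480 = 1.68 A.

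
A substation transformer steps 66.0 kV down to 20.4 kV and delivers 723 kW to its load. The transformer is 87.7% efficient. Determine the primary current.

P_in = P_out/η = 723000/0.877 = 824400 W.
I_p = P_in/V_p = 824400/66000 = 12.5 A.

I_p ≈ 12.5 A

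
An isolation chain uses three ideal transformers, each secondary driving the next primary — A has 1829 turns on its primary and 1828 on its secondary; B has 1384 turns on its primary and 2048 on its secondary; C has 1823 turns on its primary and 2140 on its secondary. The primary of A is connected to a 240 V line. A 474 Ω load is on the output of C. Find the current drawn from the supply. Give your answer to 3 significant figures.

Secondary of A: V = 240.00 × 1828/1829 = 239.87 V.
Secondary of B: V = 239.87 × 2048/1384 = 354.95 V.
Secondary of C: V = 354.95 × 2140/1823 = 416.67 V.
I_load = 416.67/474 = 0.87906 A, so P_out = 416.67 × 0.87906 = 366.28 W.
All ideal ⇒ P_in = P_out, so I_supply = 366.28/240 = 1.53 A.

I_supply ≈ 1.53 A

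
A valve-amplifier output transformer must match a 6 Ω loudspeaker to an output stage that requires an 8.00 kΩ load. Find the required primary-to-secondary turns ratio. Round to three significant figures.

Z_p/Z_s = (N_p/N_s)², so N_p/N_s = √(8000/6) = √1330 = 36.5.

N_p/N_s ≈ 36.5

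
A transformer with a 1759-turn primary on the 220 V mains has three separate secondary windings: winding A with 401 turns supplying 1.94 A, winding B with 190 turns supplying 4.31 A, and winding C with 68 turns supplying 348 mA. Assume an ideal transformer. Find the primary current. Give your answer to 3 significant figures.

I_p ≈ 0.921 A

V_A = 220 × 401/1759 = 50.153 V; V_B = 220 × 190/1759 = 23.764 V; V_C = 220 × 68/1759 = 8.5048 V.
P_out = V_A I_A + V_B I_B + V_C I_C = 50.153×1.94 + 23.764×4.31 + 8.5048×0.348 = 97.298 + 102.42 + 2.9597 = 202.68 W.
Ideal ⇒ P_in = P_out, so I_p = P_out/V_p = 202.68/220 = 0.921 A.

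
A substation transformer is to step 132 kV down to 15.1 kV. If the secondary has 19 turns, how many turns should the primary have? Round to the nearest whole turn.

N_p/N_s = V_p/V_s, so N_p = 19 × 132000/15100 = 166.1 ≈ 166 turns.

N_p = 166 turns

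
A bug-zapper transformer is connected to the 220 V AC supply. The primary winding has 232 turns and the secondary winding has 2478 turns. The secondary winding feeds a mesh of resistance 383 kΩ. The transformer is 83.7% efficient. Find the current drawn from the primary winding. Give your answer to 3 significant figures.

I_p ≈ 0.0783 A

V_s = 220 × 2478/232 = 2349.8 V.
I_s = V_s/R = 2349.8/383000 = 0.0061353 A.
P_out = V_s I_s = 2349.8 × 0.0061353 = 14.417 W.
P_in = P_out/η = 14.417/0.837 = 17.225 W.
I_p = P_in/V_p = 17.225/220 = 0.0783 A.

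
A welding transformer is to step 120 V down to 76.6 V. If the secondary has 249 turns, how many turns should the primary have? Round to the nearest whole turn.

N_p = 390 turns

N_p/N_s = V_p/V_s, so N_p = 249 × 120/76.6 = 390.1 ≈ 390 turns.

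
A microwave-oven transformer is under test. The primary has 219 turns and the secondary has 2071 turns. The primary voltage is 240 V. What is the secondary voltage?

V_s/V_p = N_s/N_p, so V_s = 240 × 2071/219 = 2270 V.

V_s ≈ 2270 V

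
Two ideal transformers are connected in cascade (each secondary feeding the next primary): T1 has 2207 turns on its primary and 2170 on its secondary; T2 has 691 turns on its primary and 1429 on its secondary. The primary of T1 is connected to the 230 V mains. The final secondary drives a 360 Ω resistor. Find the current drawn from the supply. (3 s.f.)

I_supply ≈ 2.64 A

Secondary of T1: V = 230.00 × 2170/2207 = 226.14 V.
Secondary of T2: V = 226.14 × 1429/691 = 467.67 V.
I_load = 467.67/360 = 1.2991 A, so P_out = 467.67 × 1.2991 = 607.54 W.
All ideal ⇒ P_in = P_out, so I_supply = 607.54/230 = 2.64 A.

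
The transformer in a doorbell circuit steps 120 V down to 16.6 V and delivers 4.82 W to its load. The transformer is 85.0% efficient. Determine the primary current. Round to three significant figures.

I_p ≈ 0.0473 A

P_in = P_out/η = 4.82/0.850 = 5.6706 W.
I_p = P_in/V_p = 5.6706/120 = 0.0473 A.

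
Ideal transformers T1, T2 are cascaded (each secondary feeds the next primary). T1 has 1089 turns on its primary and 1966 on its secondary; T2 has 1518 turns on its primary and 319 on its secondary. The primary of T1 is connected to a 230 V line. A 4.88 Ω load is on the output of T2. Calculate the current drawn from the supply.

Secondary of T1: V = 230.00 × 1966/1089 = 415.22 V.
Secondary of T2: V = 415.22 × 319/1518 = 87.257 V.
I_load = 87.257/4.88 = 17.881 A, so P_out = 87.257 × 17.881 = 1560.2 W.
All ideal ⇒ P_in = P_out, so I_supply = 1560.2/230 = 6.78 A.

I_supply ≈ 6.78 A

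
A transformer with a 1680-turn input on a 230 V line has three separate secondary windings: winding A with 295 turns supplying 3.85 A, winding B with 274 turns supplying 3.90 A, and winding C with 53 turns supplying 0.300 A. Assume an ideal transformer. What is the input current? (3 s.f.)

I_in ≈ 1.32 A

V_A = 230 × 295/1680 = 40.387 V; V_B = 230 × 274/1680 = 37.512 V; V_C = 230 × 53/1680 = 7.2560 V.
P_out = V_A I_A + V_B I_B + V_C I_C = 40.387×3.85 + 37.512×3.90 + 7.2560×0.300 = 155.49 + 146.30 + 2.1768 = 303.96 W.
Ideal ⇒ P_in = P_out, so I_in = P_out/V_in = 303.96/230 = 1.32 A.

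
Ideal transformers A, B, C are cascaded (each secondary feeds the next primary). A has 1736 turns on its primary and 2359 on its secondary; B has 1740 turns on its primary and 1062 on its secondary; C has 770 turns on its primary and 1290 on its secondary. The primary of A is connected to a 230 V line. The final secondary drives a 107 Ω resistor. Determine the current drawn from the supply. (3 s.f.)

Secondary of A: V = 230.00 × 2359/1736 = 312.54 V.
Secondary of B: V = 312.54 × 1062/1740 = 190.76 V.
Secondary of C: V = 190.76 × 1290/770 = 319.58 V.
I_load = 319.58/107 = 2.9867 A, so P_out = 319.58 × 2.9867 = 954.50 W.
All ideal ⇒ P_in = P_out, so I_supply = 954.50/230 = 4.15 A.

I_supply ≈ 4.15 A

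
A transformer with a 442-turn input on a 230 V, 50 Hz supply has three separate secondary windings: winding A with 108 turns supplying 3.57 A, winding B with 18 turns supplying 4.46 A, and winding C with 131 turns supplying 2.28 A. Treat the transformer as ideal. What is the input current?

V_A = 230 × 108/442 = 56.199 V; V_B = 230 × 18/442 = 9.3665 V; V_C = 230 × 131/442 = 68.167 V.
P_out = V_A I_A + V_B I_B + V_C I_C = 56.199×3.57 + 9.3665×4.46 + 68.167×2.28 = 200.63 + 41.775 + 155.42 = 397.83 W.
Ideal ⇒ P_in = P_out, so I_in = P_out/V_in = 397.83/230 = 1.73 A.

I_in ≈ 1.73 A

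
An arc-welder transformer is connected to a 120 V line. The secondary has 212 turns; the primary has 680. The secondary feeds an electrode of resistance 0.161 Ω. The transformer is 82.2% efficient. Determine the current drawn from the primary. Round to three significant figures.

I_p ≈ 88.1 A

V_s = 120 × 212/680 = 37.412 V.
I_s = V_s/R = 37.412/0.161 = 232.37 A.
P_out = V_s I_s = 37.412 × 232.37 = 8693.4 W.
P_in = P_out/η = 8693.4/0.822 = 10576 W.
I_p = P_in/V_p = 10576/120 = 88.1 A.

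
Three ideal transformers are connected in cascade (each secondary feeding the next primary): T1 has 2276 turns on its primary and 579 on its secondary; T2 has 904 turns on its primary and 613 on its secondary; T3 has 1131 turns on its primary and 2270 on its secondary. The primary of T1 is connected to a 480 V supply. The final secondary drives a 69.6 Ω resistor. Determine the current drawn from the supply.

After T1: V = 480.00 × 579/2276 = 122.11 V.
After T2: V = 122.11 × 613/904 = 82.802 V.
After T3: V = 82.802 × 2270/1131 = 166.19 V.
I_load = 166.19/69.6 = 2.3878 A, so P_out = 166.19 × 2.3878 = 396.82 W.
All ideal ⇒ P_in = P_out, so I_supply = 396.82/480 = 0.827 A.

I_supply ≈ 0.827 A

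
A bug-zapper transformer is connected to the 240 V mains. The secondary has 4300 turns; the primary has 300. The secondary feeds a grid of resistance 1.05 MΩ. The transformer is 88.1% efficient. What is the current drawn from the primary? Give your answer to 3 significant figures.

I_p ≈ 0.0533 A

V_s = 240 × 4300/300 = 3440.0 V.
I_s = V_s/R = 3440.0/(1.05×10^6) = 0.0032762 A.
P_out = V_s I_s = 3440.0 × 0.0032762 = 11.270 W.
P_in = P_out/η = 11.270/0.881 = 12.792 W.
I_p = P_in/V_p = 12.792/240 = 0.0533 A.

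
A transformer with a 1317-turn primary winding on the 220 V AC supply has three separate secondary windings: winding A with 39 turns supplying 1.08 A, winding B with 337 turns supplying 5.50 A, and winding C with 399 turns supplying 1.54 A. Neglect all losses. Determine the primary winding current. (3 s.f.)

V_A = 220 × 39/1317 = 6.5148 V; V_B = 220 × 337/1317 = 56.295 V; V_C = 220 × 399/1317 = 66.651 V.
P_out = V_A I_A + V_B I_B + V_C I_C = 6.5148×1.08 + 56.295×5.50 + 66.651×1.54 = 7.0360 + 309.62 + 102.64 = 419.30 W.
Ideal ⇒ P_in = P_out, so I_p = P_out/V_p = 419.30/220 = 1.91 A.

I_p ≈ 1.91 A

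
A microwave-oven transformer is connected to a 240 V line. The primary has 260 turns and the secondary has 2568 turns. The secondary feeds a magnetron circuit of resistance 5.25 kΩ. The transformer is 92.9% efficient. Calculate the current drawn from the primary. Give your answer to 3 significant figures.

V_s = 240 × 2568/260 = 2370.5 V.
I_s = V_s/R = 2370.5/5250 = 0.45152 A.
P_out = V_s I_s = 2370.5 × 0.45152 = 1070.3 W.
P_in = P_out/η = 1070.3/0.929 = 1152.1 W.
I_p = P_in/V_p = 1152.1/240 = 4.80 A.

I_p ≈ 4.80 A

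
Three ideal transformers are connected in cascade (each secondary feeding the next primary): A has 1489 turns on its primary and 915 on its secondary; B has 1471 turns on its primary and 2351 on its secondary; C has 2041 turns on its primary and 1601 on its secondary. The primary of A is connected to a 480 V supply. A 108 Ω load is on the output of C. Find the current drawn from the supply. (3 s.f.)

After A: V = 480.00 × 915/1489 = 294.96 V.
After B: V = 294.96 × 2351/1471 = 471.42 V.
After C: V = 471.42 × 1601/2041 = 369.79 V.
I_load = 369.79/108 = 3.4240 A, so P_out = 369.79 × 3.4240 = 1266.2 W.
All ideal ⇒ P_in = P_out, so I_supply = 1266.2/480 = 2.64 A.

I_supply ≈ 2.64 A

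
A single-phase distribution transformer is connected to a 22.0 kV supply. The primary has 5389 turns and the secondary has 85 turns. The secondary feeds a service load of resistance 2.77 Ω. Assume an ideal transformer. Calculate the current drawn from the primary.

V_s = V_p × N_s/N_p = 22000 × 85/5389 = 347.00 V.
I_s = V_s/R = 347.00/2.77 = 125.27 A.
For an ideal transformer I_p N_p = I_s N_s, so I_p = 125.27 × 85/5389 = 1.98 A.

I_p ≈ 1.98 A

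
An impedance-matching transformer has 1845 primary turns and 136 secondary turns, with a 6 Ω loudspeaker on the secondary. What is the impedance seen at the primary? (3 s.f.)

Z_p ≈ 1100 Ω

Z_p = (N_p/N_s)² × Z_s = (1845/136)² × 6 = 1100 Ω.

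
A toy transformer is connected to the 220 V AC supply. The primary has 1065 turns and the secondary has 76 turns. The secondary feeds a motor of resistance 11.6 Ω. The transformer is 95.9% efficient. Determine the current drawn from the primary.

I_p ≈ 0.101 A

V_s = 220 × 76/1065 = 15.700 V.
I_s = V_s/R = 15.700/11.6 = 1.3534 A.
P_out = V_s I_s = 15.700 × 1.3534 = 21.248 W.
P_in = P_out/η = 21.248/0.959 = 22.156 W.
I_p = P_in/V_p = 22.156/220 = 0.101 A.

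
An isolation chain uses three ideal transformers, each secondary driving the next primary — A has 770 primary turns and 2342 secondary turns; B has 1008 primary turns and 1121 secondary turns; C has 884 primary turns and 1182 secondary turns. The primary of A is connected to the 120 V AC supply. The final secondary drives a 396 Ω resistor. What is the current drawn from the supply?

I_supply ≈ 6.20 A

Secondary of A: V = 120.00 × 2342/770 = 364.99 V.
Secondary of B: V = 364.99 × 1121/1008 = 405.90 V.
Secondary of C: V = 405.90 × 1182/884 = 542.73 V.
I_load = 542.73/396 = 1.3705 A, so P_out = 542.73 × 1.3705 = 743.84 W.
All ideal ⇒ P_in = P_out, so I_supply = 743.84/120 = 6.20 A.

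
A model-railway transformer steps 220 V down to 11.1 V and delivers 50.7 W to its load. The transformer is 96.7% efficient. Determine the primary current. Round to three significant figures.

P_in = P_out/η = 50.7/0.967 = 52.430 W.
I_p = P_in/V_p = 52.430/220 = 0.238 A.

I_p ≈ 0.238 A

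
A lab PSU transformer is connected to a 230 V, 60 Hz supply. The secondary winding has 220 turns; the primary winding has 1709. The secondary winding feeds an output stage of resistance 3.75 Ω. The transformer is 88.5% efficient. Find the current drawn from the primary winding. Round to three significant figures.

V_s = 230 × 220/1709 = 29.608 V.
I_s = V_s/R = 29.608/3.75 = 7.8955 A.
P_out = V_s I_s = 29.608 × 7.8955 = 233.77 W.
P_in = P_out/η = 233.77/0.885 = 264.14 W.
I_p = P_in/V_p = 264.14/230 = 1.15 A.

I_p ≈ 1.15 A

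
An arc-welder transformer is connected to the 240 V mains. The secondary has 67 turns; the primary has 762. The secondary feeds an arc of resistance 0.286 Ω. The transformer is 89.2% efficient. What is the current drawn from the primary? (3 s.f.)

V_s = 240 × 67/762 = 21.102 V.
I_s = V_s/R = 21.102/0.286 = 73.784 A.
P_out = V_s I_s = 21.102 × 73.784 = 1557.0 W.
P_in = P_out/η = 1557.0/0.892 = 1745.5 W.
I_p = P_in/V_p = 1745.5/240 = 7.27 A.

I_p ≈ 7.27 A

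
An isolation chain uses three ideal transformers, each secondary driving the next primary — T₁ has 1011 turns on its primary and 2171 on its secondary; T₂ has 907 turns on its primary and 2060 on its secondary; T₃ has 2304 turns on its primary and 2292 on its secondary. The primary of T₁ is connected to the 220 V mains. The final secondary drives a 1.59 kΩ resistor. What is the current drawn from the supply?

Secondary of T₁: V = 220.00 × 2171/1011 = 472.42 V.
Secondary of T₂: V = 472.42 × 2060/907 = 1073.0 V.
Secondary of T₃: V = 1073.0 × 2292/2304 = 1067.4 V.
I_load = 1067.4/1590 = 0.67131 A, so P_out = 1067.4 × 0.67131 = 716.56 W.
All ideal ⇒ P_in = P_out, so I_supply = 716.56/220 = 3.26 A.

I_supply ≈ 3.26 A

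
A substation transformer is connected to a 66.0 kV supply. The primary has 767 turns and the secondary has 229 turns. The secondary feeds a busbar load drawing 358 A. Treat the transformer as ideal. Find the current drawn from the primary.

I_p ≈ 107 A

For an ideal transformer I_p N_p = I_s N_s, so I_p = 358 × 229/767 = 107 A.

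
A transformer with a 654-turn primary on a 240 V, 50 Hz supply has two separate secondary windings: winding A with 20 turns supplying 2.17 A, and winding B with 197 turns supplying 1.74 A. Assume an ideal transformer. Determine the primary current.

V_A = 240 × 20/654 = 7.3394 V; V_B = 240 × 197/654 = 72.294 V.
P_out = V_A I_A + V_B I_B = 7.3394×2.17 + 72.294×1.74 = 15.927 + 125.79 = 141.72 W.
Ideal ⇒ P_in = P_out, so I_p = P_out/V_p = 141.72/240 = 0.590 A.

I_p ≈ 0.590 A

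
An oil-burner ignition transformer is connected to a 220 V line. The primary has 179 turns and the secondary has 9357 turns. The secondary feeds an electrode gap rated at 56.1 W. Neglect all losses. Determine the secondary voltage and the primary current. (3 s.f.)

V_s ≈ 11500 V, I_p ≈ 0.255 A

V_s = V_p × N_s/N_p = 220 × 9357/179 = 11500 V.
I_s = P/V_s = 56.1/11500 = 0.0048782 A.
I_p = I_s × N_s/N_p = 0.0048782 × 9357/179 = 0.255 A.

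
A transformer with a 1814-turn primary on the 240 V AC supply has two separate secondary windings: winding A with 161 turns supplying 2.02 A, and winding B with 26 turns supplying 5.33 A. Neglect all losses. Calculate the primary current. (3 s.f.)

I_p ≈ 0.256 A

V_A = 240 × 161/1814 = 21.301 V; V_B = 240 × 26/1814 = 3.4399 V.
P_out = V_A I_A + V_B I_B = 21.301×2.02 + 3.4399×5.33 = 43.028 + 18.335 = 61.363 W.
Ideal ⇒ P_in = P_out, so I_p = P_out/V_p = 61.363/240 = 0.256 A.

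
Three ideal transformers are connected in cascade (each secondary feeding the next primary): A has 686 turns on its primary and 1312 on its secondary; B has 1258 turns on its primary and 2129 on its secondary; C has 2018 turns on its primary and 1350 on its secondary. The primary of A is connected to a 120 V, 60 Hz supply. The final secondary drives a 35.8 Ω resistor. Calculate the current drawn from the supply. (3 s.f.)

I_supply ≈ 15.7 A

Secondary of A: V = 120.00 × 1312/686 = 229.50 V.
Secondary of B: V = 229.50 × 2129/1258 = 388.41 V.
Secondary of C: V = 388.41 × 1350/2018 = 259.84 V.
I_load = 259.84/35.8 = 7.2580 A, so P_out = 259.84 × 7.2580 = 1885.9 W.
All ideal ⇒ P_in = P_out, so I_supply = 1885.9/120 = 15.7 A.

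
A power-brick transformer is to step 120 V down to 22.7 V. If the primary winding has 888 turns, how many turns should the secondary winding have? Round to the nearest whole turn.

N_s = 168 turns

N_s/N_p = V_s/V_p, so N_s = 888 × 22.7/120 = 168.0 ≈ 168 turns.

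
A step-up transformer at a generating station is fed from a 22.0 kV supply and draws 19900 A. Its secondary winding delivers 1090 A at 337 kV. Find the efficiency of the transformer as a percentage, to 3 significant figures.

η ≈ 83.9%

P_in = 22000 × 19900 = 4.37800×10^8 W.
P_out = 337000 × 1090 = 3.67330×10^8 W.
η = P_out/P_in = 3.67330×10^8/(4.37800×10^8) = 0.839.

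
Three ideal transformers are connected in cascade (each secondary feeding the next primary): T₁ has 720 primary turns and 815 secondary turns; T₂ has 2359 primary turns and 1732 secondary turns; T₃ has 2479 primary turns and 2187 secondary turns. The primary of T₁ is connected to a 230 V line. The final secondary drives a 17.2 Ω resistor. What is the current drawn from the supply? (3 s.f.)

After T₁: V = 230.00 × 815/720 = 260.35 V.
After T₂: V = 260.35 × 1732/2359 = 191.15 V.
After T₃: V = 191.15 × 2187/2479 = 168.63 V.
I_load = 168.63/17.2 = 9.8043 A, so P_out = 168.63 × 9.8043 = 1653.3 W.
All ideal ⇒ P_in = P_out, so I_supply = 1653.3/230 = 7.19 A.

I_supply ≈ 7.19 A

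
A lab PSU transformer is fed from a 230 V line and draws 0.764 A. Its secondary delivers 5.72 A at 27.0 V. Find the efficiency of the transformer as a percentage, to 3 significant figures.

P_in = 230 × 0.764 = 175.720 W.
P_out = 27.0 × 5.72 = 154.440 W.
η = P_out/P_in = 154.440/175.720 = 0.879.

η ≈ 87.9%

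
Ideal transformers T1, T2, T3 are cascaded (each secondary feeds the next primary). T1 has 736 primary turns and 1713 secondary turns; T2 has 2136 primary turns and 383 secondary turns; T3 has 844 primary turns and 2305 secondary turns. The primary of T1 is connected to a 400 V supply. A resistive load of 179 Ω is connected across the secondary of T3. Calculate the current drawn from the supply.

Secondary of T1: V = 400.00 × 1713/736 = 930.98 V.
Secondary of T2: V = 930.98 × 383/2136 = 166.93 V.
Secondary of T3: V = 166.93 × 2305/844 = 455.90 V.
I_load = 455.90/179 = 2.5469 A, so P_out = 455.90 × 2.5469 = 1161.1 W.
All ideal ⇒ P_in = P_out, so I_supply = 1161.1/400 = 2.90 A.

I_supply ≈ 2.90 A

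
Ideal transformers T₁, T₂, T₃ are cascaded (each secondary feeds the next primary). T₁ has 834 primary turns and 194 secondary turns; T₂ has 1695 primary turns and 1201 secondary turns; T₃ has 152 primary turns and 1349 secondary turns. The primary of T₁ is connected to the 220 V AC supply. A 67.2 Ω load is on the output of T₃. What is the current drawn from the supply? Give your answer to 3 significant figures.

I_supply ≈ 7.00 A

After T₁: V = 220.00 × 194/834 = 51.175 V.
After T₂: V = 51.175 × 1201/1695 = 36.260 V.
After T₃: V = 36.260 × 1349/152 = 321.81 V.
I_load = 321.81/67.2 = 4.7888 A, so P_out = 321.81 × 4.7888 = 1541.1 W.
All ideal ⇒ P_in = P_out, so I_supply = 1541.1/220 = 7.00 A.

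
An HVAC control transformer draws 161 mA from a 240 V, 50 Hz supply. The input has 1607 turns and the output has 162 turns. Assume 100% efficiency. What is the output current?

I_out ≈ 1.60 A

I_out/I_in = N_in/N_out, so I_out = 0.161 × 1607/162 = 1.60 A.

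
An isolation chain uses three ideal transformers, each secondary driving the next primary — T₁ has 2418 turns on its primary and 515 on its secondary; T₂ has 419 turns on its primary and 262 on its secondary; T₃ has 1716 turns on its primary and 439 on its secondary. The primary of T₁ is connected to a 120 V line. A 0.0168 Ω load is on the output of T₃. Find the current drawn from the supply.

Secondary of T₁: V = 120.00 × 515/2418 = 25.558 V.
Secondary of T₂: V = 25.558 × 262/419 = 15.982 V.
Secondary of T₃: V = 15.982 × 439/1716 = 4.0885 V.
I_load = 4.0885/0.0168 = 243.36 A, so P_out = 4.0885 × 243.36 = 995.00 W.
All ideal ⇒ P_in = P_out, so I_supply = 995.00/120 = 8.29 A.

I_supply ≈ 8.29 A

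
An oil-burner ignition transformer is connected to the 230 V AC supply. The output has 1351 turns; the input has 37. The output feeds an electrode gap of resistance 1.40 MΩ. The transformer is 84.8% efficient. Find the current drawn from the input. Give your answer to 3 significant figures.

V_out = 230 × 1351/37 = 8398.1 V.
I_out = V_out/R = 8398.1/(1.40×10^6) = 0.0059986 A.
P_out = V_out I_out = 8398.1 × 0.0059986 = 50.377 W.
P_in = P_out/η = 50.377/0.848 = 59.407 W.
I_in = P_in/V_in = 59.407/230 = 0.258 A.

I_in ≈ 0.258 A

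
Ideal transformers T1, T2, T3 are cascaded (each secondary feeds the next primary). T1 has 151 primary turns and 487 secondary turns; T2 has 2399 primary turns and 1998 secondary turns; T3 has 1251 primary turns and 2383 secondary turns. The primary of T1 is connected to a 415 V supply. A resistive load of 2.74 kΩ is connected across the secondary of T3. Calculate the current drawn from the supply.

I_supply ≈ 3.97 A

After T1: V = 415.00 × 487/151 = 1338.4 V.
After T2: V = 1338.4 × 1998/2399 = 1114.7 V.
After T3: V = 1114.7 × 2383/1251 = 2123.4 V.
I_load = 2123.4/2740 = 0.77496 A, so P_out = 2123.4 × 0.77496 = 1645.6 W.
All ideal ⇒ P_in = P_out, so I_supply = 1645.6/415 = 3.97 A.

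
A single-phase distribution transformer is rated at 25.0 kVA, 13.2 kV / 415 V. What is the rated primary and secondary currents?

I_p ≈ 1.89 A, I_s ≈ 60.2 A

I_p = S/V_p = 25000/13200 = 1.89 A.
I_s = S/V_s = 25000/415 = 60.2 A.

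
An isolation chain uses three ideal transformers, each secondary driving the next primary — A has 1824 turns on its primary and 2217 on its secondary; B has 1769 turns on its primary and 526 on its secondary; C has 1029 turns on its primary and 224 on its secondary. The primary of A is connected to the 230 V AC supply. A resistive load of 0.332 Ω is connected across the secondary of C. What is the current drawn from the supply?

I_supply ≈ 4.29 A

Secondary of A: V = 230.00 × 2217/1824 = 279.56 V.
Secondary of B: V = 279.56 × 526/1769 = 83.124 V.
Secondary of C: V = 83.124 × 224/1029 = 18.095 V.
I_load = 18.095/0.332 = 54.503 A, so P_out = 18.095 × 54.503 = 986.24 W.
All ideal ⇒ P_in = P_out, so I_supply = 986.24/230 = 4.29 A.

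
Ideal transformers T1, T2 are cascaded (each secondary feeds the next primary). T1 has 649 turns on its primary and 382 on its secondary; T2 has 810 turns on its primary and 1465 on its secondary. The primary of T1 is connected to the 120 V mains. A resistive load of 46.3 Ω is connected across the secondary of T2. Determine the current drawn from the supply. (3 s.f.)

After T1: V = 120.00 × 382/649 = 70.632 V.
After T2: V = 70.632 × 1465/810 = 127.75 V.
I_load = 127.75/46.3 = 2.7591 A, so P_out = 127.75 × 2.7591 = 352.47 W.
All ideal ⇒ P_in = P_out, so I_supply = 352.47/120 = 2.94 A.

I_supply ≈ 2.94 A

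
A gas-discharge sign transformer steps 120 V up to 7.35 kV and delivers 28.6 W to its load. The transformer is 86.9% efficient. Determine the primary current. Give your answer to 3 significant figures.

I_p ≈ 0.274 A

P_in = P_out/η = 28.6/0.869 = 32.911 W.
I_p = P_in/V_p = 32.911/120 = 0.274 A.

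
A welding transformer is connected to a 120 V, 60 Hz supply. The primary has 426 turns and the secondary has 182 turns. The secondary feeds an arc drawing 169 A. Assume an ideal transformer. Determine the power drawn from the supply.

P ≈ 8660 W

I_p = I_s × N_s/N_p = 169 × 182/426 = 72.202 A.
P = V_p I_p = 120 × 72.202 = 8660 W.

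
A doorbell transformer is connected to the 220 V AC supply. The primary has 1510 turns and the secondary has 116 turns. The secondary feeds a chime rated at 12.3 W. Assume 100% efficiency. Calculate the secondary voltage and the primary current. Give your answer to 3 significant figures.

V_s = V_p × N_s/N_p = 220 × 116/1510 = 16.901 V.
I_s = P/V_s = 12.3/16.901 = 0.72778 A.
I_p = I_s × N_s/N_p = 0.72778 × 116/1510 = 0.0559 A.

V_s ≈ 16.9 V, I_p ≈ 0.0559 A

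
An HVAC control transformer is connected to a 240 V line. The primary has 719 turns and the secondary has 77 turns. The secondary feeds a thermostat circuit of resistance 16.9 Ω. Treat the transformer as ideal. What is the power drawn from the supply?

V_s = V_p × N_s/N_p = 240 × 77/719 = 25.702 V.
I_s = V_s/R = 25.702/16.9 = 1.5208 A.
I_p = I_s × N_s/N_p = 1.5208 × 77/719 = 0.16287 A.
P = V_p I_p = 240 × 0.16287 = 39.1 W.

P ≈ 39.1 W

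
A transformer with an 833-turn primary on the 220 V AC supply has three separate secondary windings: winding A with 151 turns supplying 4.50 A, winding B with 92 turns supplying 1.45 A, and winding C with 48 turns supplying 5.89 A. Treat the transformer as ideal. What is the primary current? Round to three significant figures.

V_A = 220 × 151/833 = 39.880 V; V_B = 220 × 92/833 = 24.298 V; V_C = 220 × 48/833 = 12.677 V.
P_out = V_A I_A + V_B I_B + V_C I_C = 39.880×4.50 + 24.298×1.45 + 12.677×5.89 = 179.46 + 35.232 + 74.668 = 289.36 W.
Ideal ⇒ P_in = P_out, so I_p = P_out/V_p = 289.36/220 = 1.32 A.

I_p ≈ 1.32 A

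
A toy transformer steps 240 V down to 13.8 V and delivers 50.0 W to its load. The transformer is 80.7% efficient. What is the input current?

P_in = P_out/η = 50.0/0.807 = 61.958 W.
I_in = P_in/V_in = 61.958/240 = 0.258 A.

I_in ≈ 0.258 A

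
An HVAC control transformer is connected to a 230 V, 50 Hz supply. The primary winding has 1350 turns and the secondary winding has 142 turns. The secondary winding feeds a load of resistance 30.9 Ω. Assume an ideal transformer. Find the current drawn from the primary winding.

I_p ≈ 0.0824 A

V_s = V_p × N_s/N_p = 230 × 142/1350 = 24.193 V.
I_s = V_s/R = 24.193/30.9 = 0.78293 A.
For an ideal transformer I_p N_p = I_s N_s, so I_p = 0.78293 × 142/1350 = 0.0824 A.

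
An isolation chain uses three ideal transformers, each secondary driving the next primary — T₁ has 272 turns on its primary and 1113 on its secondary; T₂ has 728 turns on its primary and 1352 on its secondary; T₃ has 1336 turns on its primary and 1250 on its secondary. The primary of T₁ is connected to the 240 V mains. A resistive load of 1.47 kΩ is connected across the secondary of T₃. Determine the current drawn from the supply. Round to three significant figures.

I_supply ≈ 8.25 A

After T₁: V = 240.00 × 1113/272 = 982.06 V.
After T₂: V = 982.06 × 1352/728 = 1823.8 V.
After T₃: V = 1823.8 × 1250/1336 = 1706.4 V.
I_load = 1706.4/1470 = 1.1608 A, so P_out = 1706.4 × 1.1608 = 1980.9 W.
All ideal ⇒ P_in = P_out, so I_supply = 1980.9/240 = 8.25 A.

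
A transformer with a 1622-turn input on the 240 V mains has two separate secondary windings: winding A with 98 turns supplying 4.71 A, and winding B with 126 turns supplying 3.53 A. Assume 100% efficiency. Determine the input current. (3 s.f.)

V_A = 240 × 98/1622 = 14.501 V; V_B = 240 × 126/1622 = 18.644 V.
P_out = V_A I_A + V_B I_B = 14.501×4.71 + 18.644×3.53 = 68.298 + 65.812 = 134.11 W.
Ideal ⇒ P_in = P_out, so I_in = P_out/V_in = 134.11/240 = 0.559 A.

I_in ≈ 0.559 A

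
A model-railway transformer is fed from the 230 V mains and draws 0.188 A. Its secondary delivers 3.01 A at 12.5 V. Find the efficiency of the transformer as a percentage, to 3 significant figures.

η ≈ 87.0%

P_in = 230 × 0.188 = 43.2400 W.
P_out = 12.5 × 3.01 = 37.6250 W.
η = P_out/P_in = 37.6250/43.2400 = 0.870.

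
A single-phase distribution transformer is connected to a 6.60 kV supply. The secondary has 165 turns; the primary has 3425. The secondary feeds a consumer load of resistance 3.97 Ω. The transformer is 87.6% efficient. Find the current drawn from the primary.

I_p ≈ 4.40 A

V_s = 6600 × 165/3425 = 317.96 V.
I_s = V_s/R = 317.96/3.97 = 80.090 A.
P_out = V_s I_s = 317.96 × 80.090 = 25465 W.
P_in = P_out/η = 25465/0.876 = 29070 W.
I_p = P_in/V_p = 29070/6600 = 4.40 A.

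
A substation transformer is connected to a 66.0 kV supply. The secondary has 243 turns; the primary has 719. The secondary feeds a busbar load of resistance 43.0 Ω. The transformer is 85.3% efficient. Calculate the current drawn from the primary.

I_p ≈ 206 A

V_s = 66000 × 243/719 = 22306 V.
I_s = V_s/R = 22306/43.0 = 518.74 A.
P_out = V_s I_s = 22306 × 518.74 = 1.1571×10^7 W.
P_in = P_out/η = 1.1571×10^7/0.853 = 1.3565×10^7 W.
I_p = P_in/V_p = 1.3565×10^7/66000 = 206 A.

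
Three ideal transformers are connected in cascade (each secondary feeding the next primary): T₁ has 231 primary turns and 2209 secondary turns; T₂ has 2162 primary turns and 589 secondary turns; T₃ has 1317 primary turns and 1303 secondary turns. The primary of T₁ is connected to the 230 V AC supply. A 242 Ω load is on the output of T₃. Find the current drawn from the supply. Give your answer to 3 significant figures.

After T₁: V = 230.00 × 2209/231 = 2199.4 V.
After T₂: V = 2199.4 × 589/2162 = 599.20 V.
After T₃: V = 599.20 × 1303/1317 = 592.83 V.
I_load = 592.83/242 = 2.4497 A, so P_out = 592.83 × 2.4497 = 1452.3 W.
All ideal ⇒ P_in = P_out, so I_supply = 1452.3/230 = 6.31 A.

I_supply ≈ 6.31 A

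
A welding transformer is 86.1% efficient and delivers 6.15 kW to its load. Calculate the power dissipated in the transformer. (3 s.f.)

P_loss ≈ 993 W

P_in = P_out/η = 6150/0.861 = 7142.86 W.
P_loss = P_in − P_out = 7142.86 − 6150 = 993 W.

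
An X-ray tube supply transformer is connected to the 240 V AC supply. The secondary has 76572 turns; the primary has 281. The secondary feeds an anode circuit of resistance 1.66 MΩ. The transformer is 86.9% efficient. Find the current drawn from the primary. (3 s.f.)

I_p ≈ 12.4 A

V_s = 240 × 76572/281 = 65400 V.
I_s = V_s/R = 65400/(1.66×10^6) = 0.039397 A.
P_out = V_s I_s = 65400 × 0.039397 = 2576.6 W.
P_in = P_out/η = 2576.6/0.869 = 2965.0 W.
I_p = P_in/V_p = 2965.0/240 = 12.4 A.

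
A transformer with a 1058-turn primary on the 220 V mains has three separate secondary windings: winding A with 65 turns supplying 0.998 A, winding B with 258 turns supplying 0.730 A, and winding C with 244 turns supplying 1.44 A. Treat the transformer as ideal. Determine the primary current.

I_p ≈ 0.571 A

V_A = 220 × 65/1058 = 13.516 V; V_B = 220 × 258/1058 = 53.648 V; V_C = 220 × 244/1058 = 50.737 V.
P_out = V_A I_A + V_B I_B + V_C I_C = 13.516×0.998 + 53.648×0.730 + 50.737×1.44 = 13.489 + 39.163 + 73.062 = 125.71 W.
Ideal ⇒ P_in = P_out, so I_p = P_out/V_p = 125.71/220 = 0.571 A.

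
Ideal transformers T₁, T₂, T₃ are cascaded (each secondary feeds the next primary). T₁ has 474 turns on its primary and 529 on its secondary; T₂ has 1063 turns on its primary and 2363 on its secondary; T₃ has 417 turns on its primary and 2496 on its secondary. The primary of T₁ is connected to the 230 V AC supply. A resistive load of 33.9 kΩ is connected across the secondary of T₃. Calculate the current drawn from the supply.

After T₁: V = 230.00 × 529/474 = 256.69 V.
After T₂: V = 256.69 × 2363/1063 = 570.61 V.
After T₃: V = 570.61 × 2496/417 = 3415.4 V.
I_load = 3415.4/33900 = 0.10075 A, so P_out = 3415.4 × 0.10075 = 344.10 W.
All ideal ⇒ P_in = P_out, so I_supply = 344.10/230 = 1.50 A.

I_supply ≈ 1.50 A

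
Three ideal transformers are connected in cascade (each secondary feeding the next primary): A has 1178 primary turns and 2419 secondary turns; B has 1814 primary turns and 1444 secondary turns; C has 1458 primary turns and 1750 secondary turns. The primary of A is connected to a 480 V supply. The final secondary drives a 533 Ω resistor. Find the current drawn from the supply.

I_supply ≈ 3.47 A

After A: V = 480.00 × 2419/1178 = 985.67 V.
After B: V = 985.67 × 1444/1814 = 784.62 V.
After C: V = 784.62 × 1750/1458 = 941.76 V.
I_load = 941.76/533 = 1.7669 A, so P_out = 941.76 × 1.7669 = 1664.0 W.
All ideal ⇒ P_in = P_out, so I_supply = 1664.0/480 = 3.47 A.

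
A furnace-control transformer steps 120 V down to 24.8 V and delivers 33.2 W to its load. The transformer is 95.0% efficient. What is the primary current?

I_p ≈ 0.291 A

P_in = P_out/η = 33.2/0.950 = 34.947 W.
I_p = P_in/V_p = 34.947/120 = 0.291 A.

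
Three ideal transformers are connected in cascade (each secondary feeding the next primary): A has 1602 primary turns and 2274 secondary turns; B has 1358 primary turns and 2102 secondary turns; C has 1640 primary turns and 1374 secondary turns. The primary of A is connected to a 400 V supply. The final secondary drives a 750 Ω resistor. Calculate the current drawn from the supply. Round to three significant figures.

Secondary of A: V = 400.00 × 2274/1602 = 567.79 V.
Secondary of B: V = 567.79 × 2102/1358 = 878.86 V.
Secondary of C: V = 878.86 × 1374/1640 = 736.32 V.
I_load = 736.32/750 = 0.98175 A, so P_out = 736.32 × 0.98175 = 722.88 W.
All ideal ⇒ P_in = P_out, so I_supply = 722.88/400 = 1.81 A.

I_supply ≈ 1.81 A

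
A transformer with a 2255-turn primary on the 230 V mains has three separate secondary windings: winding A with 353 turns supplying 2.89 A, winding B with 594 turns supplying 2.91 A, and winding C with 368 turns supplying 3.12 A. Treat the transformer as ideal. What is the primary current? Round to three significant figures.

I_p ≈ 1.73 A

V_A = 230 × 353/2255 = 36.004 V; V_B = 230 × 594/2255 = 60.585 V; V_C = 230 × 368/2255 = 37.534 V.
P_out = V_A I_A + V_B I_B + V_C I_C = 36.004×2.89 + 60.585×2.91 + 37.534×3.12 = 104.05 + 176.30 + 117.11 = 397.46 W.
Ideal ⇒ P_in = P_out, so I_p = P_out/V_p = 397.46/230 = 1.73 A.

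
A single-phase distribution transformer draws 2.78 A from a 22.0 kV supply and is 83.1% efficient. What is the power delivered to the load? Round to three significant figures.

P_out ≈ 50800 W

P_in = V_p I_p = 22000 × 2.78 = 61160 W.
P_out = η P_in = 0.831 × 61160 = 50800 W.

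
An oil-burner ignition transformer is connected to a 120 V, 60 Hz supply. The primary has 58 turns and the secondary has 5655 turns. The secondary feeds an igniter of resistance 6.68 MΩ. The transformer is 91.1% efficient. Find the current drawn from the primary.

I_p ≈ 0.187 A

V_s = 120 × 5655/58 = 11700 V.
I_s = V_s/R = 11700/(6.68×10^6) = 0.0017515 A.
P_out = V_s I_s = 11700 × 0.0017515 = 20.493 W.
P_in = P_out/η = 20.493/0.911 = 22.495 W.
I_p = P_in/V_p = 22.495/120 = 0.187 A.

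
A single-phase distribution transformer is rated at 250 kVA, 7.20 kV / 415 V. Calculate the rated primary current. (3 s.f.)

I_p = S/V_p = 250000/7200 = 34.7 A.

I_p ≈ 34.7 A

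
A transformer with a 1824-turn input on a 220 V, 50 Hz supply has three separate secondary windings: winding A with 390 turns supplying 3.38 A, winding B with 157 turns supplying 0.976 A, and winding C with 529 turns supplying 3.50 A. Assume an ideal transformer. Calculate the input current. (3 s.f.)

V_A = 220 × 390/1824 = 47.039 V; V_B = 220 × 157/1824 = 18.936 V; V_C = 220 × 529/1824 = 63.805 V.
P_out = V_A I_A + V_B I_B + V_C I_C = 47.039×3.38 + 18.936×0.976 + 63.805×3.50 = 158.99 + 18.482 + 223.32 = 400.79 W.
Ideal ⇒ P_in = P_out, so I_in = P_out/V_in = 400.79/220 = 1.82 A.

I_in ≈ 1.82 A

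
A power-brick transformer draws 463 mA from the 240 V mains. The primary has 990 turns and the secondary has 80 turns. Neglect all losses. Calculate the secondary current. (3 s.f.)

I_s/I_p = N_p/N_s, so I_s = 0.463 × 990/80 = 5.73 A.

I_s ≈ 5.73 A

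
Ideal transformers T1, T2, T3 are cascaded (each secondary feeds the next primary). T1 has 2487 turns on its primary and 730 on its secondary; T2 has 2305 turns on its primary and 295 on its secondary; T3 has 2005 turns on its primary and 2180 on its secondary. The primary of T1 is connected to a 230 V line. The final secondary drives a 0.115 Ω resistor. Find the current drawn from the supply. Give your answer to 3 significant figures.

After T1: V = 230.00 × 730/2487 = 67.511 V.
After T2: V = 67.511 × 295/2305 = 8.6402 V.
After T3: V = 8.6402 × 2180/2005 = 9.3944 V.
I_load = 9.3944/0.115 = 81.690 A, so P_out = 9.3944 × 81.690 = 767.43 W.
All ideal ⇒ P_in = P_out, so I_supply = 767.43/230 = 3.34 A.

I_supply ≈ 3.34 A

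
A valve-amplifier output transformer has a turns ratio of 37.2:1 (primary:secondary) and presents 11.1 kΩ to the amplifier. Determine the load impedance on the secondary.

Z_s = Z_p/(N_p/N_s)² = 11100/37.2² = 8.02 Ω.

Z_s ≈ 8.02 Ω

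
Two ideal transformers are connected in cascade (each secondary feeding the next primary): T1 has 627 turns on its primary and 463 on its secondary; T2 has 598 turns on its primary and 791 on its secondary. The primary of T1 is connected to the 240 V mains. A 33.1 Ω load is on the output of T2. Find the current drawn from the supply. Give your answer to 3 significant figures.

I_supply ≈ 6.92 A

Secondary of T1: V = 240.00 × 463/627 = 177.22 V.
Secondary of T2: V = 177.22 × 791/598 = 234.42 V.
I_load = 234.42/33.1 = 7.0823 A, so P_out = 234.42 × 7.0823 = 1660.2 W.
All ideal ⇒ P_in = P_out, so I_supply = 1660.2/240 = 6.92 A.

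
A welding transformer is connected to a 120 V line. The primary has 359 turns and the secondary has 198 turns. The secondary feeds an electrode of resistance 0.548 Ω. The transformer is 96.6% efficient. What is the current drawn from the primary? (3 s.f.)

I_p ≈ 69.0 A

V_s = 120 × 198/359 = 66.184 V.
I_s = V_s/R = 66.184/0.548 = 120.77 A.
P_out = V_s I_s = 66.184 × 120.77 = 7993.3 W.
P_in = P_out/η = 7993.3/0.966 = 8274.6 W.
I_p = P_in/V_p = 8274.6/120 = 69.0 A.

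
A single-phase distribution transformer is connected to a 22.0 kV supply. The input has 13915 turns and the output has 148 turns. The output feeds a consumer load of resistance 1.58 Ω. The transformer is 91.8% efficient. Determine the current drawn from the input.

V_out = 22000 × 148/13915 = 233.99 V.
I_out = V_out/R = 233.99/1.58 = 148.10 A.
P_out = V_out I_out = 233.99 × 148.10 = 34653 W.
P_in = P_out/η = 34653/0.918 = 37749 W.
I_in = P_in/V_in = 37749/22000 = 1.72 A.

I_in ≈ 1.72 A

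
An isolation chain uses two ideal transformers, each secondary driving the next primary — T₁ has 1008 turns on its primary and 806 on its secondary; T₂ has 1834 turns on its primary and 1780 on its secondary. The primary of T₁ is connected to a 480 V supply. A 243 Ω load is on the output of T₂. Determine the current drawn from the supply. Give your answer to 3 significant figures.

I_supply ≈ 1.19 A

Secondary of T₁: V = 480.00 × 806/1008 = 383.81 V.
Secondary of T₂: V = 383.81 × 1780/1834 = 372.51 V.
I_load = 372.51/243 = 1.5330 A, so P_out = 372.51 × 1.5330 = 571.04 W.
All ideal ⇒ P_in = P_out, so I_supply = 571.04/480 = 1.19 A.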